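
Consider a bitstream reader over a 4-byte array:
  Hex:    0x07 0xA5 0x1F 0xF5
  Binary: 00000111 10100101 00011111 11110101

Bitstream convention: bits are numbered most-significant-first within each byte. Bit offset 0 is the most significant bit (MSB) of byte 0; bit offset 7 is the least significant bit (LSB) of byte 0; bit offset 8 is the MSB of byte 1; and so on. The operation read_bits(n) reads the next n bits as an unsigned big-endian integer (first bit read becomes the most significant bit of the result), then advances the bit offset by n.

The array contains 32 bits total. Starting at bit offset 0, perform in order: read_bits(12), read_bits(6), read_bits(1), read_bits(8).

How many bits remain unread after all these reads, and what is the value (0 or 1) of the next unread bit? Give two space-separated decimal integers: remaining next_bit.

Answer: 5 1

Derivation:
Read 1: bits[0:12] width=12 -> value=122 (bin 000001111010); offset now 12 = byte 1 bit 4; 20 bits remain
Read 2: bits[12:18] width=6 -> value=20 (bin 010100); offset now 18 = byte 2 bit 2; 14 bits remain
Read 3: bits[18:19] width=1 -> value=0 (bin 0); offset now 19 = byte 2 bit 3; 13 bits remain
Read 4: bits[19:27] width=8 -> value=255 (bin 11111111); offset now 27 = byte 3 bit 3; 5 bits remain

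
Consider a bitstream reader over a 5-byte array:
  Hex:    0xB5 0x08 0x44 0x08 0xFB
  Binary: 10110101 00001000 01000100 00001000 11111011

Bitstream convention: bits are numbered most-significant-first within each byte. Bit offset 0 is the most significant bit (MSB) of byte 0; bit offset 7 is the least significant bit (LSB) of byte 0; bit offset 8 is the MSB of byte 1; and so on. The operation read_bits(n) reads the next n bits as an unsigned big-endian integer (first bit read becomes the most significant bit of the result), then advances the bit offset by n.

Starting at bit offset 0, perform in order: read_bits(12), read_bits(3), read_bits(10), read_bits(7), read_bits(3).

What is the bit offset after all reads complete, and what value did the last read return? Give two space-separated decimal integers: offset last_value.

Read 1: bits[0:12] width=12 -> value=2896 (bin 101101010000); offset now 12 = byte 1 bit 4; 28 bits remain
Read 2: bits[12:15] width=3 -> value=4 (bin 100); offset now 15 = byte 1 bit 7; 25 bits remain
Read 3: bits[15:25] width=10 -> value=136 (bin 0010001000); offset now 25 = byte 3 bit 1; 15 bits remain
Read 4: bits[25:32] width=7 -> value=8 (bin 0001000); offset now 32 = byte 4 bit 0; 8 bits remain
Read 5: bits[32:35] width=3 -> value=7 (bin 111); offset now 35 = byte 4 bit 3; 5 bits remain

Answer: 35 7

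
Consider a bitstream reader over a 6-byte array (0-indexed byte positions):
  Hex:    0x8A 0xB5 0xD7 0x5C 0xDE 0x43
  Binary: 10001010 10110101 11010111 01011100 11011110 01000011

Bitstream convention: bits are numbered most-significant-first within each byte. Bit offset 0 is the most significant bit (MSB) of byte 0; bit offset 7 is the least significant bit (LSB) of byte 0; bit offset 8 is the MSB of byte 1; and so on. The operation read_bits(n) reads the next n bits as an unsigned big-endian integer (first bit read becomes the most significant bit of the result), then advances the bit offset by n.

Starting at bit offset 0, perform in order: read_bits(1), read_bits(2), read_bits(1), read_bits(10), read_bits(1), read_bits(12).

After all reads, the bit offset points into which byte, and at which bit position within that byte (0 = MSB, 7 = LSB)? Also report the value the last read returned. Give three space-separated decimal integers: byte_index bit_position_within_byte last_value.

Read 1: bits[0:1] width=1 -> value=1 (bin 1); offset now 1 = byte 0 bit 1; 47 bits remain
Read 2: bits[1:3] width=2 -> value=0 (bin 00); offset now 3 = byte 0 bit 3; 45 bits remain
Read 3: bits[3:4] width=1 -> value=0 (bin 0); offset now 4 = byte 0 bit 4; 44 bits remain
Read 4: bits[4:14] width=10 -> value=685 (bin 1010101101); offset now 14 = byte 1 bit 6; 34 bits remain
Read 5: bits[14:15] width=1 -> value=0 (bin 0); offset now 15 = byte 1 bit 7; 33 bits remain
Read 6: bits[15:27] width=12 -> value=3770 (bin 111010111010); offset now 27 = byte 3 bit 3; 21 bits remain

Answer: 3 3 3770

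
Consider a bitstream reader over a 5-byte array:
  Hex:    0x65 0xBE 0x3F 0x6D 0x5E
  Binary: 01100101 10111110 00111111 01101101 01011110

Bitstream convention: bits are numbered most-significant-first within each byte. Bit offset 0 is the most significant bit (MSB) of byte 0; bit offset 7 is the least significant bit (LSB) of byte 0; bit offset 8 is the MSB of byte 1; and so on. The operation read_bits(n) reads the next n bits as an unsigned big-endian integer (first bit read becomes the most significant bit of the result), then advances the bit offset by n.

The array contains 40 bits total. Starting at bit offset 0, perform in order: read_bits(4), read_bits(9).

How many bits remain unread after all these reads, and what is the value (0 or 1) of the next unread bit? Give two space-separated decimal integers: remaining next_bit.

Answer: 27 1

Derivation:
Read 1: bits[0:4] width=4 -> value=6 (bin 0110); offset now 4 = byte 0 bit 4; 36 bits remain
Read 2: bits[4:13] width=9 -> value=183 (bin 010110111); offset now 13 = byte 1 bit 5; 27 bits remain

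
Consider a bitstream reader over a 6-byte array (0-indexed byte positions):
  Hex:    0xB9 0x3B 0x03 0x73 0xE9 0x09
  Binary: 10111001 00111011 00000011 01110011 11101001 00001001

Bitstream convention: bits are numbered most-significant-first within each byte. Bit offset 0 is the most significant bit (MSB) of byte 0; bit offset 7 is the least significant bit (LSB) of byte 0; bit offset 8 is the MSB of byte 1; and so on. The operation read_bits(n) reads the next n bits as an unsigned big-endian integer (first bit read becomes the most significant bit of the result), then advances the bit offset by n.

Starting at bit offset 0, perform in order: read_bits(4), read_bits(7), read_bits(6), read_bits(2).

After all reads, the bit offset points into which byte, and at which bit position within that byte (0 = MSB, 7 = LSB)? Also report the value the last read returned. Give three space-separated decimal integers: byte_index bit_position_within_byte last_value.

Answer: 2 3 0

Derivation:
Read 1: bits[0:4] width=4 -> value=11 (bin 1011); offset now 4 = byte 0 bit 4; 44 bits remain
Read 2: bits[4:11] width=7 -> value=73 (bin 1001001); offset now 11 = byte 1 bit 3; 37 bits remain
Read 3: bits[11:17] width=6 -> value=54 (bin 110110); offset now 17 = byte 2 bit 1; 31 bits remain
Read 4: bits[17:19] width=2 -> value=0 (bin 00); offset now 19 = byte 2 bit 3; 29 bits remain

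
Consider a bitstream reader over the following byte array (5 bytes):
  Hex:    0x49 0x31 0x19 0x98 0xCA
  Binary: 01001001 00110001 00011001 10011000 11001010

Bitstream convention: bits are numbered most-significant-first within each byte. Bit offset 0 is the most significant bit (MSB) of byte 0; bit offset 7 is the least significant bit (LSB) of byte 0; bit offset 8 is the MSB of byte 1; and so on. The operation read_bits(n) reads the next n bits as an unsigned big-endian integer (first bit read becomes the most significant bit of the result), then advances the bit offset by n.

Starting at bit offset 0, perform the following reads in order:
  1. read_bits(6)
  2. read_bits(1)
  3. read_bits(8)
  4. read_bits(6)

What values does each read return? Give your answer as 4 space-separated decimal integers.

Read 1: bits[0:6] width=6 -> value=18 (bin 010010); offset now 6 = byte 0 bit 6; 34 bits remain
Read 2: bits[6:7] width=1 -> value=0 (bin 0); offset now 7 = byte 0 bit 7; 33 bits remain
Read 3: bits[7:15] width=8 -> value=152 (bin 10011000); offset now 15 = byte 1 bit 7; 25 bits remain
Read 4: bits[15:21] width=6 -> value=35 (bin 100011); offset now 21 = byte 2 bit 5; 19 bits remain

Answer: 18 0 152 35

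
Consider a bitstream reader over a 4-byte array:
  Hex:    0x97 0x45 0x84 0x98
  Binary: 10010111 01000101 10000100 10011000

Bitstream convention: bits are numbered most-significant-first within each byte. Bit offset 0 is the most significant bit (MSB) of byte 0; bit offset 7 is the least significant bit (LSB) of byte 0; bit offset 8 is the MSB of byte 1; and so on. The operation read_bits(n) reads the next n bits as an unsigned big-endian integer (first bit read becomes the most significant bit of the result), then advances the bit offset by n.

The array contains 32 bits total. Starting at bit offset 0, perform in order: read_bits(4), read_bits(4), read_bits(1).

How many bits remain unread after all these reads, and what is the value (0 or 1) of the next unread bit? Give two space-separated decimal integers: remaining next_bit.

Answer: 23 1

Derivation:
Read 1: bits[0:4] width=4 -> value=9 (bin 1001); offset now 4 = byte 0 bit 4; 28 bits remain
Read 2: bits[4:8] width=4 -> value=7 (bin 0111); offset now 8 = byte 1 bit 0; 24 bits remain
Read 3: bits[8:9] width=1 -> value=0 (bin 0); offset now 9 = byte 1 bit 1; 23 bits remain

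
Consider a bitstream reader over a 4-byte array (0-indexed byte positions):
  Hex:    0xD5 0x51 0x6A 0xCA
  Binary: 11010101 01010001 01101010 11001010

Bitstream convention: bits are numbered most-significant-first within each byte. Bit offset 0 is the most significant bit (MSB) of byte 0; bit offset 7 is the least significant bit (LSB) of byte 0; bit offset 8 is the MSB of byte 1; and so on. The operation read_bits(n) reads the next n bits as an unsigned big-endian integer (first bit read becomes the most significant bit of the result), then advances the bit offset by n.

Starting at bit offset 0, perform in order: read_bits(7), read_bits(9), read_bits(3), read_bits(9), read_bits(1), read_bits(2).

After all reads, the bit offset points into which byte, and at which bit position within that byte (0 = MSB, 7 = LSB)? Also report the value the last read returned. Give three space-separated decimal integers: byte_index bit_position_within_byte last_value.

Answer: 3 7 1

Derivation:
Read 1: bits[0:7] width=7 -> value=106 (bin 1101010); offset now 7 = byte 0 bit 7; 25 bits remain
Read 2: bits[7:16] width=9 -> value=337 (bin 101010001); offset now 16 = byte 2 bit 0; 16 bits remain
Read 3: bits[16:19] width=3 -> value=3 (bin 011); offset now 19 = byte 2 bit 3; 13 bits remain
Read 4: bits[19:28] width=9 -> value=172 (bin 010101100); offset now 28 = byte 3 bit 4; 4 bits remain
Read 5: bits[28:29] width=1 -> value=1 (bin 1); offset now 29 = byte 3 bit 5; 3 bits remain
Read 6: bits[29:31] width=2 -> value=1 (bin 01); offset now 31 = byte 3 bit 7; 1 bits remain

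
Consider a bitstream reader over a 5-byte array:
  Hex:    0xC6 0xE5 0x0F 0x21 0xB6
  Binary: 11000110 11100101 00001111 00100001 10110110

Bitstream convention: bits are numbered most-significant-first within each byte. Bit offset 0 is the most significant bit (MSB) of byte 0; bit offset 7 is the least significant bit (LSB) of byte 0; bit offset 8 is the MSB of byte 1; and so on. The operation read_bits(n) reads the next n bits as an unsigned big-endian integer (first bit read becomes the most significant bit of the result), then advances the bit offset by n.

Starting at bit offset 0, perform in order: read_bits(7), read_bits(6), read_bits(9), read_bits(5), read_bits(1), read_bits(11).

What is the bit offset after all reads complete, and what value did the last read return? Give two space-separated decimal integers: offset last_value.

Read 1: bits[0:7] width=7 -> value=99 (bin 1100011); offset now 7 = byte 0 bit 7; 33 bits remain
Read 2: bits[7:13] width=6 -> value=28 (bin 011100); offset now 13 = byte 1 bit 5; 27 bits remain
Read 3: bits[13:22] width=9 -> value=323 (bin 101000011); offset now 22 = byte 2 bit 6; 18 bits remain
Read 4: bits[22:27] width=5 -> value=25 (bin 11001); offset now 27 = byte 3 bit 3; 13 bits remain
Read 5: bits[27:28] width=1 -> value=0 (bin 0); offset now 28 = byte 3 bit 4; 12 bits remain
Read 6: bits[28:39] width=11 -> value=219 (bin 00011011011); offset now 39 = byte 4 bit 7; 1 bits remain

Answer: 39 219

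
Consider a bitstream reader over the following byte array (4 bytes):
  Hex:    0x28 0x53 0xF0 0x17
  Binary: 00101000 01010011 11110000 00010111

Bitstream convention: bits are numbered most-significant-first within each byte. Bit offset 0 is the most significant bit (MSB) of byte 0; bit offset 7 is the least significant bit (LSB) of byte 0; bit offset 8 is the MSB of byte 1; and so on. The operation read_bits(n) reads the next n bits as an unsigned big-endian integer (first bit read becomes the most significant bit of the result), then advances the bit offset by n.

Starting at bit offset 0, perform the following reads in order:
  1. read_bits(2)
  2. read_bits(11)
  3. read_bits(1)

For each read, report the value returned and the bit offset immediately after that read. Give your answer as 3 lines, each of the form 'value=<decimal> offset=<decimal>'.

Answer: value=0 offset=2
value=1290 offset=13
value=0 offset=14

Derivation:
Read 1: bits[0:2] width=2 -> value=0 (bin 00); offset now 2 = byte 0 bit 2; 30 bits remain
Read 2: bits[2:13] width=11 -> value=1290 (bin 10100001010); offset now 13 = byte 1 bit 5; 19 bits remain
Read 3: bits[13:14] width=1 -> value=0 (bin 0); offset now 14 = byte 1 bit 6; 18 bits remain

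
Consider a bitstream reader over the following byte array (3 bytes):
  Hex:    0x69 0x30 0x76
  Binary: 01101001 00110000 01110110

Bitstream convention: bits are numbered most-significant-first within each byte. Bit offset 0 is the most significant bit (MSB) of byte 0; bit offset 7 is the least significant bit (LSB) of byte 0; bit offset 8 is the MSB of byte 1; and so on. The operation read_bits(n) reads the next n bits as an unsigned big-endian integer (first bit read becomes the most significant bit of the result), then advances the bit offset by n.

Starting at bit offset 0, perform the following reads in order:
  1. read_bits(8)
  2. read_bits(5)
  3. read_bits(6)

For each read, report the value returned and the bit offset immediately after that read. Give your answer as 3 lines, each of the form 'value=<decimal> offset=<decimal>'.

Read 1: bits[0:8] width=8 -> value=105 (bin 01101001); offset now 8 = byte 1 bit 0; 16 bits remain
Read 2: bits[8:13] width=5 -> value=6 (bin 00110); offset now 13 = byte 1 bit 5; 11 bits remain
Read 3: bits[13:19] width=6 -> value=3 (bin 000011); offset now 19 = byte 2 bit 3; 5 bits remain

Answer: value=105 offset=8
value=6 offset=13
value=3 offset=19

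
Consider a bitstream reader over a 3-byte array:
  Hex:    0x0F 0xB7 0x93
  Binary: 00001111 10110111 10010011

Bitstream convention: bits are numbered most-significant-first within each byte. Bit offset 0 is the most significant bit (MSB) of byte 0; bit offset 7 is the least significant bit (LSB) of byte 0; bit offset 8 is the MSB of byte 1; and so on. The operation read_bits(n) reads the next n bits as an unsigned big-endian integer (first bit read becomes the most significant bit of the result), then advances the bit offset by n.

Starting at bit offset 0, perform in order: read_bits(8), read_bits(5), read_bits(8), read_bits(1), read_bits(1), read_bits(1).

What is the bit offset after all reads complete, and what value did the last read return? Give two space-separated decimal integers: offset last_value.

Read 1: bits[0:8] width=8 -> value=15 (bin 00001111); offset now 8 = byte 1 bit 0; 16 bits remain
Read 2: bits[8:13] width=5 -> value=22 (bin 10110); offset now 13 = byte 1 bit 5; 11 bits remain
Read 3: bits[13:21] width=8 -> value=242 (bin 11110010); offset now 21 = byte 2 bit 5; 3 bits remain
Read 4: bits[21:22] width=1 -> value=0 (bin 0); offset now 22 = byte 2 bit 6; 2 bits remain
Read 5: bits[22:23] width=1 -> value=1 (bin 1); offset now 23 = byte 2 bit 7; 1 bits remain
Read 6: bits[23:24] width=1 -> value=1 (bin 1); offset now 24 = byte 3 bit 0; 0 bits remain

Answer: 24 1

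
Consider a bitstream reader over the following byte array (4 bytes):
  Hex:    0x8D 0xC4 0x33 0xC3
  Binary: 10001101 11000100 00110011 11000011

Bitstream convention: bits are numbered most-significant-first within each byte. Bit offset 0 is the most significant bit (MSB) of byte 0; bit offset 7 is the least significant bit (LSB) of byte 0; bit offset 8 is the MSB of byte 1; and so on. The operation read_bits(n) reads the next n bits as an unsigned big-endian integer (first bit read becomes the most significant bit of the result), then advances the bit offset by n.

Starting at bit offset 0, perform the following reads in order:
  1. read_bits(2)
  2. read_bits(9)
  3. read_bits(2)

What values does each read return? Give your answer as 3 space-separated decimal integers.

Read 1: bits[0:2] width=2 -> value=2 (bin 10); offset now 2 = byte 0 bit 2; 30 bits remain
Read 2: bits[2:11] width=9 -> value=110 (bin 001101110); offset now 11 = byte 1 bit 3; 21 bits remain
Read 3: bits[11:13] width=2 -> value=0 (bin 00); offset now 13 = byte 1 bit 5; 19 bits remain

Answer: 2 110 0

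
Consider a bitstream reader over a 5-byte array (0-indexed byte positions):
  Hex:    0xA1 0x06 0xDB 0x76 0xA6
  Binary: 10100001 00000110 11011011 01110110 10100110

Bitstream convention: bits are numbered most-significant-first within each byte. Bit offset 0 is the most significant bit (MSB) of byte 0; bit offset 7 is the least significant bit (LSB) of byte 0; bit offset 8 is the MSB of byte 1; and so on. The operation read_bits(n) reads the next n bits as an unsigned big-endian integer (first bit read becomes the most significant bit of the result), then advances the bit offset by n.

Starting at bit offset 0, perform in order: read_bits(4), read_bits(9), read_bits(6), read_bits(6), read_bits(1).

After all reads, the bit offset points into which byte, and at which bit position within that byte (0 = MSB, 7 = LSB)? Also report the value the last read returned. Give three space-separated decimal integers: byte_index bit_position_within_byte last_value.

Read 1: bits[0:4] width=4 -> value=10 (bin 1010); offset now 4 = byte 0 bit 4; 36 bits remain
Read 2: bits[4:13] width=9 -> value=32 (bin 000100000); offset now 13 = byte 1 bit 5; 27 bits remain
Read 3: bits[13:19] width=6 -> value=54 (bin 110110); offset now 19 = byte 2 bit 3; 21 bits remain
Read 4: bits[19:25] width=6 -> value=54 (bin 110110); offset now 25 = byte 3 bit 1; 15 bits remain
Read 5: bits[25:26] width=1 -> value=1 (bin 1); offset now 26 = byte 3 bit 2; 14 bits remain

Answer: 3 2 1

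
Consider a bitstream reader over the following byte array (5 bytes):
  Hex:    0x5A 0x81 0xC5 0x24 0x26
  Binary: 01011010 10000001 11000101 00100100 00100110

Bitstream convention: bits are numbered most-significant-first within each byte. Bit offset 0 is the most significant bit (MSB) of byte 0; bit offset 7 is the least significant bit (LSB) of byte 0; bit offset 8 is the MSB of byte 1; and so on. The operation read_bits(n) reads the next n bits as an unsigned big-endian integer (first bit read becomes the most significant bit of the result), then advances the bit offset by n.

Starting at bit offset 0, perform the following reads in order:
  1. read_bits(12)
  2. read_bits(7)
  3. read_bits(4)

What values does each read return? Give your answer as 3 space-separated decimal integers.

Answer: 1448 14 2

Derivation:
Read 1: bits[0:12] width=12 -> value=1448 (bin 010110101000); offset now 12 = byte 1 bit 4; 28 bits remain
Read 2: bits[12:19] width=7 -> value=14 (bin 0001110); offset now 19 = byte 2 bit 3; 21 bits remain
Read 3: bits[19:23] width=4 -> value=2 (bin 0010); offset now 23 = byte 2 bit 7; 17 bits remain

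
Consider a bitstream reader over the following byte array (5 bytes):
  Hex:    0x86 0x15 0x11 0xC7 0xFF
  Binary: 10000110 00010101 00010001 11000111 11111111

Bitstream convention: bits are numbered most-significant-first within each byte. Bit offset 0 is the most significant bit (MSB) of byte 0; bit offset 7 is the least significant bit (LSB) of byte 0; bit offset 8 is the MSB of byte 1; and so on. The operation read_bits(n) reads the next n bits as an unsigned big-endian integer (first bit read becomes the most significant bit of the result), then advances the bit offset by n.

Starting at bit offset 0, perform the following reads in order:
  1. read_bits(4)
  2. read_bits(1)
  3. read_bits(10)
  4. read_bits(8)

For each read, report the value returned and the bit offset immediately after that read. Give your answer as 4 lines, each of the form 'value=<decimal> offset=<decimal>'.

Read 1: bits[0:4] width=4 -> value=8 (bin 1000); offset now 4 = byte 0 bit 4; 36 bits remain
Read 2: bits[4:5] width=1 -> value=0 (bin 0); offset now 5 = byte 0 bit 5; 35 bits remain
Read 3: bits[5:15] width=10 -> value=778 (bin 1100001010); offset now 15 = byte 1 bit 7; 25 bits remain
Read 4: bits[15:23] width=8 -> value=136 (bin 10001000); offset now 23 = byte 2 bit 7; 17 bits remain

Answer: value=8 offset=4
value=0 offset=5
value=778 offset=15
value=136 offset=23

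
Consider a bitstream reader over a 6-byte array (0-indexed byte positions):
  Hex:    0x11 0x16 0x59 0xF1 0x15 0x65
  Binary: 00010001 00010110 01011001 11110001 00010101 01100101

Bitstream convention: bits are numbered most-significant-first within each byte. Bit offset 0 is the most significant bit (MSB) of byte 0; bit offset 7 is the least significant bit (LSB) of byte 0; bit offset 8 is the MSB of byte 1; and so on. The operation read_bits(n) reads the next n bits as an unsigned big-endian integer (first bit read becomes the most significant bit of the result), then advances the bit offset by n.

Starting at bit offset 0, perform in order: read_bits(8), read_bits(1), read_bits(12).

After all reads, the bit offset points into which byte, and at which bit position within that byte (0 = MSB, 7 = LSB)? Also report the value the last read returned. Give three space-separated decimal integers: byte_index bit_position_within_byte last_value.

Answer: 2 5 715

Derivation:
Read 1: bits[0:8] width=8 -> value=17 (bin 00010001); offset now 8 = byte 1 bit 0; 40 bits remain
Read 2: bits[8:9] width=1 -> value=0 (bin 0); offset now 9 = byte 1 bit 1; 39 bits remain
Read 3: bits[9:21] width=12 -> value=715 (bin 001011001011); offset now 21 = byte 2 bit 5; 27 bits remain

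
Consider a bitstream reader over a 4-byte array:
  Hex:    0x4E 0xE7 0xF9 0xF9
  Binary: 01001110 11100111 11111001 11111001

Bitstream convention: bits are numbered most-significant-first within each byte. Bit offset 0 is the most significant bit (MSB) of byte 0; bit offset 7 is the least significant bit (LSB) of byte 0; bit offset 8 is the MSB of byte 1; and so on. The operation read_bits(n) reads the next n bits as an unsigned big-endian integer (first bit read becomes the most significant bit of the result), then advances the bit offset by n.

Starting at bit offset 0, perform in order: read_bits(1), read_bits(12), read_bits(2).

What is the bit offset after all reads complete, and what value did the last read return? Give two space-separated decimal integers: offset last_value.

Answer: 15 3

Derivation:
Read 1: bits[0:1] width=1 -> value=0 (bin 0); offset now 1 = byte 0 bit 1; 31 bits remain
Read 2: bits[1:13] width=12 -> value=2524 (bin 100111011100); offset now 13 = byte 1 bit 5; 19 bits remain
Read 3: bits[13:15] width=2 -> value=3 (bin 11); offset now 15 = byte 1 bit 7; 17 bits remain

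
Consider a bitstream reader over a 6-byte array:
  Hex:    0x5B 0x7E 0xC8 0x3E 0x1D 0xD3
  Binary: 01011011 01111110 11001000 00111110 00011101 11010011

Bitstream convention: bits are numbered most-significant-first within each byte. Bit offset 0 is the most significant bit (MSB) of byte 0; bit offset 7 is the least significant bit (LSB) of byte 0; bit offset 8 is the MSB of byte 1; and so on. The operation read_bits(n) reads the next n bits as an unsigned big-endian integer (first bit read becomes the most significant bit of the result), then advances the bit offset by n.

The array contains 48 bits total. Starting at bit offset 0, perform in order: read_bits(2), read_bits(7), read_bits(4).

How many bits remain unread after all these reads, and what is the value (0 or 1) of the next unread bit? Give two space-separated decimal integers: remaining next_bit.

Read 1: bits[0:2] width=2 -> value=1 (bin 01); offset now 2 = byte 0 bit 2; 46 bits remain
Read 2: bits[2:9] width=7 -> value=54 (bin 0110110); offset now 9 = byte 1 bit 1; 39 bits remain
Read 3: bits[9:13] width=4 -> value=15 (bin 1111); offset now 13 = byte 1 bit 5; 35 bits remain

Answer: 35 1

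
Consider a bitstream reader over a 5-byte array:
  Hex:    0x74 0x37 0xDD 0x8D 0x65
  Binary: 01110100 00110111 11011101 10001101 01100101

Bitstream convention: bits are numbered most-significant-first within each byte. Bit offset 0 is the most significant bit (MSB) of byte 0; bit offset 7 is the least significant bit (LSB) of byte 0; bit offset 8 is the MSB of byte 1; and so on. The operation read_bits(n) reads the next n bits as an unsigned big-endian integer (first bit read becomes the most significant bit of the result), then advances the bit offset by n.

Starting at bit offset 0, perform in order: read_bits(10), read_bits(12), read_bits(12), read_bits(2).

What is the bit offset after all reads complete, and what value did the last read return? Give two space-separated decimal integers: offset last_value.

Answer: 36 2

Derivation:
Read 1: bits[0:10] width=10 -> value=464 (bin 0111010000); offset now 10 = byte 1 bit 2; 30 bits remain
Read 2: bits[10:22] width=12 -> value=3575 (bin 110111110111); offset now 22 = byte 2 bit 6; 18 bits remain
Read 3: bits[22:34] width=12 -> value=1589 (bin 011000110101); offset now 34 = byte 4 bit 2; 6 bits remain
Read 4: bits[34:36] width=2 -> value=2 (bin 10); offset now 36 = byte 4 bit 4; 4 bits remain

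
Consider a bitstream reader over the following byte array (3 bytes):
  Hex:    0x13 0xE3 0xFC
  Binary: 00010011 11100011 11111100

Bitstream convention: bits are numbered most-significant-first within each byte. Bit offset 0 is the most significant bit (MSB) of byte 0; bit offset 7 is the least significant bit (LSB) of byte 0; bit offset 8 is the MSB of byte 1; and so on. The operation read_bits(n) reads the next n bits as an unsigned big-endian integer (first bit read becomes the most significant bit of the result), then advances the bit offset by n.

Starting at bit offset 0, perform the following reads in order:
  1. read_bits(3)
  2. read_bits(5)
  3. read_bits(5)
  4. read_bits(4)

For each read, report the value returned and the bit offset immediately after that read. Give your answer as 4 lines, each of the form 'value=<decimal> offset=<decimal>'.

Answer: value=0 offset=3
value=19 offset=8
value=28 offset=13
value=7 offset=17

Derivation:
Read 1: bits[0:3] width=3 -> value=0 (bin 000); offset now 3 = byte 0 bit 3; 21 bits remain
Read 2: bits[3:8] width=5 -> value=19 (bin 10011); offset now 8 = byte 1 bit 0; 16 bits remain
Read 3: bits[8:13] width=5 -> value=28 (bin 11100); offset now 13 = byte 1 bit 5; 11 bits remain
Read 4: bits[13:17] width=4 -> value=7 (bin 0111); offset now 17 = byte 2 bit 1; 7 bits remain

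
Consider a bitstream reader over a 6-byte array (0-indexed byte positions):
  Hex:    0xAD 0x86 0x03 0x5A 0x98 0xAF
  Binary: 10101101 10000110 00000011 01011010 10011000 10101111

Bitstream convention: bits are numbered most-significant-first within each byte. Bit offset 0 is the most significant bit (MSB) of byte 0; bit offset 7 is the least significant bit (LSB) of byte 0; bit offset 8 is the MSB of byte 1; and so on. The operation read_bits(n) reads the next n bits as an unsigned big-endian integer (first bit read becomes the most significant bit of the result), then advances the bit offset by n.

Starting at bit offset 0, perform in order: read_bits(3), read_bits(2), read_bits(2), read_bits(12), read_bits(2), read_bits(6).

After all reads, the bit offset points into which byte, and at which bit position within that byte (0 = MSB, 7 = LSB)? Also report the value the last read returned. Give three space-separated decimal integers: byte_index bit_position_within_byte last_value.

Read 1: bits[0:3] width=3 -> value=5 (bin 101); offset now 3 = byte 0 bit 3; 45 bits remain
Read 2: bits[3:5] width=2 -> value=1 (bin 01); offset now 5 = byte 0 bit 5; 43 bits remain
Read 3: bits[5:7] width=2 -> value=2 (bin 10); offset now 7 = byte 0 bit 7; 41 bits remain
Read 4: bits[7:19] width=12 -> value=3120 (bin 110000110000); offset now 19 = byte 2 bit 3; 29 bits remain
Read 5: bits[19:21] width=2 -> value=0 (bin 00); offset now 21 = byte 2 bit 5; 27 bits remain
Read 6: bits[21:27] width=6 -> value=26 (bin 011010); offset now 27 = byte 3 bit 3; 21 bits remain

Answer: 3 3 26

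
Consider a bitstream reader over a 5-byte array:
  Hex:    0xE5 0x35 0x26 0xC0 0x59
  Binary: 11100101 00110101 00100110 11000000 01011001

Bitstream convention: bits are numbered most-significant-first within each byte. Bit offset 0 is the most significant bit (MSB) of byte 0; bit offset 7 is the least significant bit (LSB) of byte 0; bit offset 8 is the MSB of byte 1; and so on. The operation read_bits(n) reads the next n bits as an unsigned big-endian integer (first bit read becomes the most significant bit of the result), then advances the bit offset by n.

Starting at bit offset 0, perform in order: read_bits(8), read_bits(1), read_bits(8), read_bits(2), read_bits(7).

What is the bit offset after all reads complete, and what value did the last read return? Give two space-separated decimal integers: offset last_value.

Read 1: bits[0:8] width=8 -> value=229 (bin 11100101); offset now 8 = byte 1 bit 0; 32 bits remain
Read 2: bits[8:9] width=1 -> value=0 (bin 0); offset now 9 = byte 1 bit 1; 31 bits remain
Read 3: bits[9:17] width=8 -> value=106 (bin 01101010); offset now 17 = byte 2 bit 1; 23 bits remain
Read 4: bits[17:19] width=2 -> value=1 (bin 01); offset now 19 = byte 2 bit 3; 21 bits remain
Read 5: bits[19:26] width=7 -> value=27 (bin 0011011); offset now 26 = byte 3 bit 2; 14 bits remain

Answer: 26 27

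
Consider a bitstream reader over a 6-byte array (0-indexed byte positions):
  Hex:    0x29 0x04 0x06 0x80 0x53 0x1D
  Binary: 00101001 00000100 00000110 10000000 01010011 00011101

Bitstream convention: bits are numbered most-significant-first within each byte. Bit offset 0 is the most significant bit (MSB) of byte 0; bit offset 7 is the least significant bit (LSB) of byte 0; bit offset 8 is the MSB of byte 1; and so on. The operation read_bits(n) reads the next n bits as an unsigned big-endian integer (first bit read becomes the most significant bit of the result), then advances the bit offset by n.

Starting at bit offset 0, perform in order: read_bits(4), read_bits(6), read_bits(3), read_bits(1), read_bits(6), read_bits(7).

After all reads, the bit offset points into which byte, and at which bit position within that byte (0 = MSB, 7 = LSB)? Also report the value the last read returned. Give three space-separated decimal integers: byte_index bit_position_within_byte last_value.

Read 1: bits[0:4] width=4 -> value=2 (bin 0010); offset now 4 = byte 0 bit 4; 44 bits remain
Read 2: bits[4:10] width=6 -> value=36 (bin 100100); offset now 10 = byte 1 bit 2; 38 bits remain
Read 3: bits[10:13] width=3 -> value=0 (bin 000); offset now 13 = byte 1 bit 5; 35 bits remain
Read 4: bits[13:14] width=1 -> value=1 (bin 1); offset now 14 = byte 1 bit 6; 34 bits remain
Read 5: bits[14:20] width=6 -> value=0 (bin 000000); offset now 20 = byte 2 bit 4; 28 bits remain
Read 6: bits[20:27] width=7 -> value=52 (bin 0110100); offset now 27 = byte 3 bit 3; 21 bits remain

Answer: 3 3 52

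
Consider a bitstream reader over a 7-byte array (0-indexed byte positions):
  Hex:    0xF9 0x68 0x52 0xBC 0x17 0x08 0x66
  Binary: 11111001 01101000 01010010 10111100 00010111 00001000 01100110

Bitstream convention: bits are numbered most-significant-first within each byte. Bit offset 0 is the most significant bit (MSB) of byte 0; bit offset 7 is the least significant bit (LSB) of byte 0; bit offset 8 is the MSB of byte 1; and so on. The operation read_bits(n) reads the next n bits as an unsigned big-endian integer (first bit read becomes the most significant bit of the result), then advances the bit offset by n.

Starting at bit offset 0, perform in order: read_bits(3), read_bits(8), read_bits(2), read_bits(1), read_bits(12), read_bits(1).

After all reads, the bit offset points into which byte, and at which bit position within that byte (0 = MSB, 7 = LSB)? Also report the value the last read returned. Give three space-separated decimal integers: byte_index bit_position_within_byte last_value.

Read 1: bits[0:3] width=3 -> value=7 (bin 111); offset now 3 = byte 0 bit 3; 53 bits remain
Read 2: bits[3:11] width=8 -> value=203 (bin 11001011); offset now 11 = byte 1 bit 3; 45 bits remain
Read 3: bits[11:13] width=2 -> value=1 (bin 01); offset now 13 = byte 1 bit 5; 43 bits remain
Read 4: bits[13:14] width=1 -> value=0 (bin 0); offset now 14 = byte 1 bit 6; 42 bits remain
Read 5: bits[14:26] width=12 -> value=330 (bin 000101001010); offset now 26 = byte 3 bit 2; 30 bits remain
Read 6: bits[26:27] width=1 -> value=1 (bin 1); offset now 27 = byte 3 bit 3; 29 bits remain

Answer: 3 3 1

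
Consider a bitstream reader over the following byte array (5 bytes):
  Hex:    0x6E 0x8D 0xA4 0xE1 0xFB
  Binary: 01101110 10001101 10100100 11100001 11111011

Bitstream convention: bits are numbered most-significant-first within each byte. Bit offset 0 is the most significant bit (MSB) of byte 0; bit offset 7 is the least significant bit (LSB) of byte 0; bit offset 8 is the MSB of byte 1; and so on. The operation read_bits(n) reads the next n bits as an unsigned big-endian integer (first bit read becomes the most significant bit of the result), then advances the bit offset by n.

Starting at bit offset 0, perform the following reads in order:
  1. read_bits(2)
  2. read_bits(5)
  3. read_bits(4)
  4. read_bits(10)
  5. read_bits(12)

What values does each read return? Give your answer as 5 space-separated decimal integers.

Answer: 1 23 4 436 2499

Derivation:
Read 1: bits[0:2] width=2 -> value=1 (bin 01); offset now 2 = byte 0 bit 2; 38 bits remain
Read 2: bits[2:7] width=5 -> value=23 (bin 10111); offset now 7 = byte 0 bit 7; 33 bits remain
Read 3: bits[7:11] width=4 -> value=4 (bin 0100); offset now 11 = byte 1 bit 3; 29 bits remain
Read 4: bits[11:21] width=10 -> value=436 (bin 0110110100); offset now 21 = byte 2 bit 5; 19 bits remain
Read 5: bits[21:33] width=12 -> value=2499 (bin 100111000011); offset now 33 = byte 4 bit 1; 7 bits remain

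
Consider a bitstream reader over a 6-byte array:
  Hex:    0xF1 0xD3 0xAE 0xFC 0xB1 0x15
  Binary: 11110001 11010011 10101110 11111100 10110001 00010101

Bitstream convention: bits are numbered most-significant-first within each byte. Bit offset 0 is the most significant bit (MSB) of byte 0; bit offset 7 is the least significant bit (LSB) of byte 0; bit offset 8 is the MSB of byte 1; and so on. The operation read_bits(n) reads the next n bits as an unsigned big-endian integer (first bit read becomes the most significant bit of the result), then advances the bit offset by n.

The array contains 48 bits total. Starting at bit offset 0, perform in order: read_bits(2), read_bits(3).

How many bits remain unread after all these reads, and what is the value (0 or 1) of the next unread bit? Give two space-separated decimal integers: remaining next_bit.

Answer: 43 0

Derivation:
Read 1: bits[0:2] width=2 -> value=3 (bin 11); offset now 2 = byte 0 bit 2; 46 bits remain
Read 2: bits[2:5] width=3 -> value=6 (bin 110); offset now 5 = byte 0 bit 5; 43 bits remain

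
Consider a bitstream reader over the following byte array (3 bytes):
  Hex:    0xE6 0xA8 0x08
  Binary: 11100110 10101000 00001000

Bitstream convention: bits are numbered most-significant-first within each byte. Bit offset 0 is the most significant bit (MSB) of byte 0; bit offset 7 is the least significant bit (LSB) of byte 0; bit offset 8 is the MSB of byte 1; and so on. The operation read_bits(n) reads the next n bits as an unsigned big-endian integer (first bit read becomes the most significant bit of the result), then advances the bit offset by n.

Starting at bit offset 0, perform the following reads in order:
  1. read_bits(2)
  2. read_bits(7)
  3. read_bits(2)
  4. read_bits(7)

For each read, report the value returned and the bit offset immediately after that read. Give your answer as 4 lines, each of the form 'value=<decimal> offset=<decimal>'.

Read 1: bits[0:2] width=2 -> value=3 (bin 11); offset now 2 = byte 0 bit 2; 22 bits remain
Read 2: bits[2:9] width=7 -> value=77 (bin 1001101); offset now 9 = byte 1 bit 1; 15 bits remain
Read 3: bits[9:11] width=2 -> value=1 (bin 01); offset now 11 = byte 1 bit 3; 13 bits remain
Read 4: bits[11:18] width=7 -> value=32 (bin 0100000); offset now 18 = byte 2 bit 2; 6 bits remain

Answer: value=3 offset=2
value=77 offset=9
value=1 offset=11
value=32 offset=18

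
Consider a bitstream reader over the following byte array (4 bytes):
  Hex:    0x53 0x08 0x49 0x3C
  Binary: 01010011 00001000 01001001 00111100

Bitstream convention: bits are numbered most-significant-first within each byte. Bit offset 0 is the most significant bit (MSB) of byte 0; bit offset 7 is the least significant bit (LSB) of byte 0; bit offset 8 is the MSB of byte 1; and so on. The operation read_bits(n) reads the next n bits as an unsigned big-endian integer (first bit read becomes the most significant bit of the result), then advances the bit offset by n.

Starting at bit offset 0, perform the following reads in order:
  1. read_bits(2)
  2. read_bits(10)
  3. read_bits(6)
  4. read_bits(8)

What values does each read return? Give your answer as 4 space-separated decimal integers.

Read 1: bits[0:2] width=2 -> value=1 (bin 01); offset now 2 = byte 0 bit 2; 30 bits remain
Read 2: bits[2:12] width=10 -> value=304 (bin 0100110000); offset now 12 = byte 1 bit 4; 20 bits remain
Read 3: bits[12:18] width=6 -> value=33 (bin 100001); offset now 18 = byte 2 bit 2; 14 bits remain
Read 4: bits[18:26] width=8 -> value=36 (bin 00100100); offset now 26 = byte 3 bit 2; 6 bits remain

Answer: 1 304 33 36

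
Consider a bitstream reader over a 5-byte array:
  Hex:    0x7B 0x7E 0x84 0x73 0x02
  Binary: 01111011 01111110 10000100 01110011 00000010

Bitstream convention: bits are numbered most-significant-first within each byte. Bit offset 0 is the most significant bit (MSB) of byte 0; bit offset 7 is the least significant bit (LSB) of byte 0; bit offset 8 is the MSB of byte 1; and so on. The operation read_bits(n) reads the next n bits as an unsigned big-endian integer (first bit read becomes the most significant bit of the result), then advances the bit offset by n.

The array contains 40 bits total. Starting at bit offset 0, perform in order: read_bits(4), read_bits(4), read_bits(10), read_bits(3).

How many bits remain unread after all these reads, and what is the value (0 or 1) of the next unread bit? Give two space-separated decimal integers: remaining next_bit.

Read 1: bits[0:4] width=4 -> value=7 (bin 0111); offset now 4 = byte 0 bit 4; 36 bits remain
Read 2: bits[4:8] width=4 -> value=11 (bin 1011); offset now 8 = byte 1 bit 0; 32 bits remain
Read 3: bits[8:18] width=10 -> value=506 (bin 0111111010); offset now 18 = byte 2 bit 2; 22 bits remain
Read 4: bits[18:21] width=3 -> value=0 (bin 000); offset now 21 = byte 2 bit 5; 19 bits remain

Answer: 19 1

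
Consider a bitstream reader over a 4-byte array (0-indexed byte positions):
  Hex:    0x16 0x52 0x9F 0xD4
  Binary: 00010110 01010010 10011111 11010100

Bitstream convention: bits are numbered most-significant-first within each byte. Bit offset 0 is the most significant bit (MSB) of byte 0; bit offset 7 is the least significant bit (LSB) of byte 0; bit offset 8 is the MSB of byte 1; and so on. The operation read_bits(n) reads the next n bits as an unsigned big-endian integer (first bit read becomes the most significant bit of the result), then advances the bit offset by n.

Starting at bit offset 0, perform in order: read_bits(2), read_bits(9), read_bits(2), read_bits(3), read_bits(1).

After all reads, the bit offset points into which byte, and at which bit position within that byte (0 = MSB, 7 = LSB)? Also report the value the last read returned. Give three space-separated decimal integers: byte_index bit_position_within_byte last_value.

Answer: 2 1 1

Derivation:
Read 1: bits[0:2] width=2 -> value=0 (bin 00); offset now 2 = byte 0 bit 2; 30 bits remain
Read 2: bits[2:11] width=9 -> value=178 (bin 010110010); offset now 11 = byte 1 bit 3; 21 bits remain
Read 3: bits[11:13] width=2 -> value=2 (bin 10); offset now 13 = byte 1 bit 5; 19 bits remain
Read 4: bits[13:16] width=3 -> value=2 (bin 010); offset now 16 = byte 2 bit 0; 16 bits remain
Read 5: bits[16:17] width=1 -> value=1 (bin 1); offset now 17 = byte 2 bit 1; 15 bits remain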